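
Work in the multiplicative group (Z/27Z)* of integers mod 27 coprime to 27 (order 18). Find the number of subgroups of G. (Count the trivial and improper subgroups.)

|G| = 18, so by Lagrange every subgroup order divides 18. Divisors: 1, 2, 3, 6, 9, 18.
Subgroups by order — order 1: 1; order 2: 1; order 3: 1; order 6: 1; order 9: 1; order 18: 1.
Total: 1 + 1 + 1 + 1 + 1 + 1 = 6.

6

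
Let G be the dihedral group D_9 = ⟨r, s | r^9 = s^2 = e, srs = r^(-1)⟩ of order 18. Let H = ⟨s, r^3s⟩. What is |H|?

6

|⟨s⟩| = 2 and |⟨r^3s⟩| = 2, so |H| is a multiple of lcm(2, 2) = 2 and divides |G| = 18.
Closing under the operation: H = {e, r^3, r^6, s, r^3s, r^6s}, so |H| = 6.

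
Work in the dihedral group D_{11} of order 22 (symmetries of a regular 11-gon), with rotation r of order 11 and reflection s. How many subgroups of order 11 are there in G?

|G| = 22 and 11 | 22, so subgroups of order 11 are possible by Lagrange.
The subgroups of order 11 are: {e, r, r^2, r^3, r^4, r^5, r^6, r^7, r^8, r^9, r^10}.
So G has 1 subgroup of order 11.

1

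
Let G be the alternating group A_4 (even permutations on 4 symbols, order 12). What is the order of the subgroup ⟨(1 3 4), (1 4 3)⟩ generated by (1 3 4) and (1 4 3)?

3

|⟨(1 3 4)⟩| = 3 and |⟨(1 4 3)⟩| = 3, so |H| is a multiple of lcm(3, 3) = 3 and divides |G| = 12.
Closing under the operation: H = {e, (1 3 4), (1 4 3)}, so |H| = 3.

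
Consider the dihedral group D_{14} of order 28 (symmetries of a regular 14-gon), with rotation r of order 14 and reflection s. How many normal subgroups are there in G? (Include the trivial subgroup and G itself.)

G has 28 subgroups. Checking conjugation-invariance by order — order 1: 1/1 normal; order 2: 1/15 normal; order 4: 0/7 normal; order 7: 1/1 normal; order 14: 3/3 normal; order 28: 1/1 normal.
Total normal subgroups: 7.

7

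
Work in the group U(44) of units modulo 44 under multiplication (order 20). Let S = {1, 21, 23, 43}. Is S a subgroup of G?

|S| = 4 divides |G| = 20, consistent with Lagrange.
S contains the identity, every element's inverse is in S, and S is closed under ·: it is a subgroup.

Yes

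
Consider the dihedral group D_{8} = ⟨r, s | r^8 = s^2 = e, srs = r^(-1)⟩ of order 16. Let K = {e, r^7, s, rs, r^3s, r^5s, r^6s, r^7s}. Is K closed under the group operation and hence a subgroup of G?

No

r^7 ∈ K but its inverse r ∉ K, so K is not a subgroup.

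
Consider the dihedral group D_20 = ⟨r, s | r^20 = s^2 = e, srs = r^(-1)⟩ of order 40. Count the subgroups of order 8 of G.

5

|G| = 40 and 8 | 40, so subgroups of order 8 are possible by Lagrange.
The subgroups of order 8 are: {e, r^5, r^10, r^15, s, r^5s, r^10s, r^15s}; {e, r^5, r^10, r^15, rs, r^6s, r^11s, r^16s}; {e, r^5, r^10, r^15, r^2s, r^7s, r^12s, r^17s}; {e, r^5, r^10, r^15, r^3s, r^8s, r^13s, r^18s}; … (5 in all).
So G has 5 subgroups of order 8.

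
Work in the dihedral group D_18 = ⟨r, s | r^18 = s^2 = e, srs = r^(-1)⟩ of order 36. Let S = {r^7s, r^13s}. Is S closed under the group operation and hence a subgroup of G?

No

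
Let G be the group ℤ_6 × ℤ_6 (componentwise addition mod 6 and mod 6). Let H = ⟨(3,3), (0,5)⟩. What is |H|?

12

|⟨(3,3)⟩| = 2 and |⟨(0,5)⟩| = 6, so |H| is a multiple of lcm(2, 6) = 6 and divides |G| = 36.
Closing under the operation: H = {(0,0), (0,1), (0,2), (0,3), (0,4), (0,5), (3,0), (3,1), (3,2), (3,3), (3,4), (3,5)}, so |H| = 12.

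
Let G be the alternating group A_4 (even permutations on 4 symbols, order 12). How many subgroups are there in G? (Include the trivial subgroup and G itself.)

10

|G| = 12, so by Lagrange every subgroup order divides 12. Divisors: 1, 2, 3, 4, 6, 12.
Subgroups by order — order 1: 1; order 2: 3; order 3: 4; order 4: 1; order 6: 0; order 12: 1.
Total: 1 + 3 + 4 + 1 + 0 + 1 = 10.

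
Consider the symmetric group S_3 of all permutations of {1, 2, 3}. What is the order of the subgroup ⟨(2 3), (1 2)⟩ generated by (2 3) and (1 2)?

|⟨(2 3)⟩| = 2 and |⟨(1 2)⟩| = 2, so |H| is a multiple of lcm(2, 2) = 2 and divides |G| = 6.
Closing {(2 3), (1 2)} under the group operation gives all of G, so |H| = 6.

6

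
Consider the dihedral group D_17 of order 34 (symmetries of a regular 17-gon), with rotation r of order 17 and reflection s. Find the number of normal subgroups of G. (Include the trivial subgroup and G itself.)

3

G has 20 subgroups. Checking conjugation-invariance by order — order 1: 1/1 normal; order 2: 0/17 normal; order 17: 1/1 normal; order 34: 1/1 normal.
Total normal subgroups: 3.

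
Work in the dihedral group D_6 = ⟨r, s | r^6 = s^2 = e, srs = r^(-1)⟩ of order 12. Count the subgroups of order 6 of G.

|G| = 12 and 6 | 12, so subgroups of order 6 are possible by Lagrange.
The subgroups of order 6 are: {e, r, r^2, r^3, r^4, r^5}; {e, r^2, r^4, s, r^2s, r^4s}; {e, r^2, r^4, rs, r^3s, r^5s}.
So G has 3 subgroups of order 6.

3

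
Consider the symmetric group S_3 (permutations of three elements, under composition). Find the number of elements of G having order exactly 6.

0

No element of G has order 6 (even though 6 | 6).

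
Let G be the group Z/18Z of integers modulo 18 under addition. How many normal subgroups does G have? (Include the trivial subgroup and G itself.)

G is abelian, so every subgroup is normal.
G has 6 subgroups in total, hence 6 normal subgroups.

6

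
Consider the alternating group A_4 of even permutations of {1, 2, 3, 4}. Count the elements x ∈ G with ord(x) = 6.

0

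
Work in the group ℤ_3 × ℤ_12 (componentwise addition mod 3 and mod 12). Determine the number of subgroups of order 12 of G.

|G| = 36 and 12 | 36, so subgroups of order 12 are possible by Lagrange.
The subgroups of order 12 are: {(0,0), (0,1), (0,2), (0,3), (0,4), (0,5), (0,6), (0,7), (0,8), (0,9), (0,10), (0,11)}; {(0,0), (0,3), (0,6), (0,9), (1,0), (1,3), (1,6), (1,9), (2,0), (2,3), (2,6), (2,9)}; {(0,0), (0,3), (0,6), (0,9), (1,1), (1,4), (1,7), (1,10), (2,2), (2,5), (2,8), (2,11)}; {(0,0), (0,3), (0,6), (0,9), (1,2), (1,5), (1,8), (1,11), (2,1), (2,4), (2,7), (2,10)}.
So G has 4 subgroups of order 12.

4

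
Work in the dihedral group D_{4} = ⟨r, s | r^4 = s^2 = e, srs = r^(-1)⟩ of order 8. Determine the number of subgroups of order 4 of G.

3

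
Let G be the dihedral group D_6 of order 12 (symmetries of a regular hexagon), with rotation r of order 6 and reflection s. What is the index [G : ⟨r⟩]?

2

|⟨r⟩| = 6 and |G| = 12.
By Lagrange, [G : H] = |G|/|H| = 12/6 = 2.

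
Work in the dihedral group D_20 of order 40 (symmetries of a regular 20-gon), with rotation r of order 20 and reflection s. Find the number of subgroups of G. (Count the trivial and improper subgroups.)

|G| = 40, so by Lagrange every subgroup order divides 40. Divisors: 1, 2, 4, 5, 8, 10, 20, 40.
Subgroups by order — order 1: 1; order 2: 21; order 4: 11; order 5: 1; order 8: 5; order 10: 5; order 20: 3; order 40: 1.
Total: 1 + 21 + 11 + 1 + 5 + 5 + 3 + 1 = 48.

48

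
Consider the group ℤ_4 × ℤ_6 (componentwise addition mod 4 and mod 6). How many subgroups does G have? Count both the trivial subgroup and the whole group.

16

|G| = 24, so by Lagrange every subgroup order divides 24. Divisors: 1, 2, 3, 4, 6, 8, 12, 24.
Subgroups by order — order 1: 1; order 2: 3; order 3: 1; order 4: 3; order 6: 3; order 8: 1; order 12: 3; order 24: 1.
Total: 1 + 3 + 1 + 3 + 3 + 1 + 3 + 1 = 16.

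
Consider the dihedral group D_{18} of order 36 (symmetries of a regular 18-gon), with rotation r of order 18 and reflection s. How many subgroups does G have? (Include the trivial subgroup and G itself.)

|G| = 36, so by Lagrange every subgroup order divides 36. Divisors: 1, 2, 3, 4, 6, 9, 12, 18, 36.
Subgroups by order — order 1: 1; order 2: 19; order 3: 1; order 4: 9; order 6: 7; order 9: 1; order 12: 3; order 18: 3; order 36: 1.
Total: 1 + 19 + 1 + 9 + 7 + 1 + 3 + 3 + 1 = 45.

45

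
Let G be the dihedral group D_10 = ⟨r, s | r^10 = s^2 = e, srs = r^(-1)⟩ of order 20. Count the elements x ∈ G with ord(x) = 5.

4

The elements of order 5 are: r^2, r^4, r^6, r^8.
That's 4.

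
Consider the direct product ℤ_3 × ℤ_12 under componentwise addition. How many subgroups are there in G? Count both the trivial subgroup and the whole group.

|G| = 36, so by Lagrange every subgroup order divides 36. Divisors: 1, 2, 3, 4, 6, 9, 12, 18, 36.
Subgroups by order — order 1: 1; order 2: 1; order 3: 4; order 4: 1; order 6: 4; order 9: 1; order 12: 4; order 18: 1; order 36: 1.
Total: 1 + 1 + 4 + 1 + 4 + 1 + 4 + 1 + 1 = 18.

18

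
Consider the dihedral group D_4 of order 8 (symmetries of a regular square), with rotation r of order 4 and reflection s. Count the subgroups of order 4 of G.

3

|G| = 8 and 4 | 8, so subgroups of order 4 are possible by Lagrange.
The subgroups of order 4 are: {e, r, r^2, r^3}; {e, r^2, s, r^2s}; {e, r^2, rs, r^3s}.
So G has 3 subgroups of order 4.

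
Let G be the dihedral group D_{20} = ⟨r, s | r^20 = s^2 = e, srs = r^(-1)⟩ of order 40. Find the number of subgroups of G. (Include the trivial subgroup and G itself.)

48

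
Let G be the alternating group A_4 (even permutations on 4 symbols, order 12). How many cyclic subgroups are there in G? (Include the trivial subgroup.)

A cyclic subgroup of order d is generated by each of its φ(d) elements of order d, so the cyclic subgroups of order d number (#elements of order d)/φ(d).
Cyclic subgroups by order — order 1: 1; order 2: 3; order 3: 4.
Total: 8.

8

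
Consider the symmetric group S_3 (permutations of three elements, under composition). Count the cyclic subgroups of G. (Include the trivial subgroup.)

5

A cyclic subgroup of order d is generated by each of its φ(d) elements of order d, so the cyclic subgroups of order d number (#elements of order d)/φ(d).
Cyclic subgroups by order — order 1: 1; order 2: 3; order 3: 1.
Total: 5.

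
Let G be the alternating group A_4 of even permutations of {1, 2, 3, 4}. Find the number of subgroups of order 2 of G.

3

|G| = 12 and 2 | 12, so subgroups of order 2 are possible by Lagrange.
The subgroups of order 2 are: {e, (1 2)(3 4)}; {e, (1 3)(2 4)}; {e, (1 4)(2 3)}.
So G has 3 subgroups of order 2.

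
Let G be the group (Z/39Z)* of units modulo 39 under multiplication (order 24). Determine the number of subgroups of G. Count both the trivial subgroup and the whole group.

|G| = 24, so by Lagrange every subgroup order divides 24. Divisors: 1, 2, 3, 4, 6, 8, 12, 24.
Subgroups by order — order 1: 1; order 2: 3; order 3: 1; order 4: 3; order 6: 3; order 8: 1; order 12: 3; order 24: 1.
Total: 1 + 3 + 1 + 3 + 3 + 1 + 3 + 1 = 16.

16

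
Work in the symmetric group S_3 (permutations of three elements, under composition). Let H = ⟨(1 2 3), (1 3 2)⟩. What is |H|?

|⟨(1 2 3)⟩| = 3 and |⟨(1 3 2)⟩| = 3, so |H| is a multiple of lcm(3, 3) = 3 and divides |G| = 6.
Closing under the operation: H = {e, (1 2 3), (1 3 2)}, so |H| = 3.

3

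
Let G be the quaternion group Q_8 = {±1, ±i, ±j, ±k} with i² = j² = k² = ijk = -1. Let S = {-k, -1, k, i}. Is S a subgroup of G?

No

The identity 1 ∉ S, so S is not a subgroup.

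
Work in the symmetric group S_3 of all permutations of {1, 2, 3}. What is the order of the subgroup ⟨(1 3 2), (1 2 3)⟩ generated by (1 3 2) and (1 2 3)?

|⟨(1 3 2)⟩| = 3 and |⟨(1 2 3)⟩| = 3, so |H| is a multiple of lcm(3, 3) = 3 and divides |G| = 6.
Closing under the operation: H = {e, (1 2 3), (1 3 2)}, so |H| = 3.

3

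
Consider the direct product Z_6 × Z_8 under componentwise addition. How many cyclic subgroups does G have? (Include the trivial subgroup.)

16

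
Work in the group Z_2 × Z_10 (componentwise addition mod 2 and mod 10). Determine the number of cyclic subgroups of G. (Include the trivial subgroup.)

8

A cyclic subgroup of order d is generated by each of its φ(d) elements of order d, so the cyclic subgroups of order d number (#elements of order d)/φ(d).
Cyclic subgroups by order — order 1: 1; order 2: 3; order 5: 1; order 10: 3.
Total: 8.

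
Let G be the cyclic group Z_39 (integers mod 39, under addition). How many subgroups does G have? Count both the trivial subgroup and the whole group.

Subgroups of the cyclic group Z_39 correspond bijectively to divisors of 39.
Divisors of 39: 1, 3, 13, 39.
So Z_39 has 4 subgroups.

4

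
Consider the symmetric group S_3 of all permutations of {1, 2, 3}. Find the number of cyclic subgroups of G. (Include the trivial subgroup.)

Group the elements of G by the cyclic subgroup they generate; each cyclic subgroup of order d accounts for φ(d) elements.
Cyclic subgroups by order — order 1: 1; order 2: 3; order 3: 1.
Total: 5.

5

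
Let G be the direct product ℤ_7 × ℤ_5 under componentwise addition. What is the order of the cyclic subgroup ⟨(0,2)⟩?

The order of (0,2) in Z_7 × Z_5 is lcm(ord(0) in Z_7, ord(2) in Z_5).
ord(0) = 1 and ord(2) = 5, so |⟨(0,2)⟩| = lcm(1, 5) = 5.

5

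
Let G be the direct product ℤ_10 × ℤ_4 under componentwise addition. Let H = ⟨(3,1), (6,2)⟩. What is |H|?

|⟨(3,1)⟩| = 20 and |⟨(6,2)⟩| = 10, so |H| is a multiple of lcm(20, 10) = 20 and divides |G| = 40.
Closing under the operation: H = {(0,0), (0,2), (1,1), (1,3), (2,0), (2,2), (3,1), (3,3), (4,0), (4,2), (5,1), (5,3), (6,0), (6,2), (7,1), (7,3), (8,0), (8,2), (9,1), (9,3)}, so |H| = 20.

20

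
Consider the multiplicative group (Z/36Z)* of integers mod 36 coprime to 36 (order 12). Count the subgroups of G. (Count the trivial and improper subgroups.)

10

|G| = 12, so by Lagrange every subgroup order divides 12. Divisors: 1, 2, 3, 4, 6, 12.
Subgroups by order — order 1: 1; order 2: 3; order 3: 1; order 4: 1; order 6: 3; order 12: 1.
Total: 1 + 3 + 1 + 1 + 3 + 1 = 10.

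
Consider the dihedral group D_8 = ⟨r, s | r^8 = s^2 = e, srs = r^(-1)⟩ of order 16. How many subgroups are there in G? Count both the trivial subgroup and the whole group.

19

|G| = 16, so by Lagrange every subgroup order divides 16. Divisors: 1, 2, 4, 8, 16.
Subgroups by order — order 1: 1; order 2: 9; order 4: 5; order 8: 3; order 16: 1.
Total: 1 + 9 + 5 + 3 + 1 = 19.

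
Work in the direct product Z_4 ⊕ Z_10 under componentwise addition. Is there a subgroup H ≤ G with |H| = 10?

10 | 40. A subgroup of order 10 is {(0,0), (0,1), (0,2), (0,3), (0,4), (0,5), (0,6), (0,7), (0,8), (0,9)}.

Yes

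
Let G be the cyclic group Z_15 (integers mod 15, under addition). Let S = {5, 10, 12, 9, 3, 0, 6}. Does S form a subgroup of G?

|S| = 7 does not divide |G| = 15, so by Lagrange S is not a subgroup.

No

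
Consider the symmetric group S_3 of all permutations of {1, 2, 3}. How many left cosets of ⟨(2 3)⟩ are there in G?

3

|⟨(2 3)⟩| = 2 and |G| = 6.
By Lagrange, [G : H] = |G|/|H| = 6/2 = 3.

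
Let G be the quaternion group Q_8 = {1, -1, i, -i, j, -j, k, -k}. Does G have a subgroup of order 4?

Yes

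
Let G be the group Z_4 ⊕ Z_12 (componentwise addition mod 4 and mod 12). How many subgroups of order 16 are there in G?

|G| = 48 and 16 | 48, so subgroups of order 16 are possible by Lagrange.
The subgroups of order 16 are: {(0,0), (0,3), (0,6), (0,9), (1,0), (1,3), (1,6), (1,9), (2,0), (2,3), (2,6), (2,9), (3,0), (3,3), (3,6), (3,9)}.
So G has 1 subgroup of order 16.

1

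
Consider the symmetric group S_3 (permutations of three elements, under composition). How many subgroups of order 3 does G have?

1

|G| = 6 and 3 | 6, so subgroups of order 3 are possible by Lagrange.
The subgroups of order 3 are: {e, (1 2 3), (1 3 2)}.
So G has 1 subgroup of order 3.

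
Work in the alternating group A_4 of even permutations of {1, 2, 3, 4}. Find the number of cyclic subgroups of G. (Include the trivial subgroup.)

8

Each element a generates a cyclic subgroup ⟨a⟩; distinct elements may generate the same one (a cyclic group of order d has φ(d) generators).
Cyclic subgroups by order — order 1: 1; order 2: 3; order 3: 4.
Total: 8.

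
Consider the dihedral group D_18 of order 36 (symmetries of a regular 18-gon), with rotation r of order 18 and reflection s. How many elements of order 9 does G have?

The elements of order 9 are: r^2, r^4, r^8, r^10, r^14, r^16.
That's 6.

6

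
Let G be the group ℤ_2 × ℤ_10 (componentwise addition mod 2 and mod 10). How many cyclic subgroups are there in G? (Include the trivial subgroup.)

Each element a generates a cyclic subgroup ⟨a⟩; distinct elements may generate the same one (a cyclic group of order d has φ(d) generators).
Cyclic subgroups by order — order 1: 1; order 2: 3; order 5: 1; order 10: 3.
Total: 8.

8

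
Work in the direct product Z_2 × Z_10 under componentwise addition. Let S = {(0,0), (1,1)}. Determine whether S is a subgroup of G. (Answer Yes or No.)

(1,1) ∈ S but its inverse (1,9) ∉ S, so S is not a subgroup.

No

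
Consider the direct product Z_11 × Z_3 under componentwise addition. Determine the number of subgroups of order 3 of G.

1

|G| = 33 and 3 | 33, so subgroups of order 3 are possible by Lagrange.
The subgroups of order 3 are: {(0,0), (0,1), (0,2)}.
So G has 1 subgroup of order 3.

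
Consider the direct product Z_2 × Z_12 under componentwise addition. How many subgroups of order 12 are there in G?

|G| = 24 and 12 | 24, so subgroups of order 12 are possible by Lagrange.
The subgroups of order 12 are: {(0,0), (0,1), (0,2), (0,3), (0,4), (0,5), (0,6), (0,7), (0,8), (0,9), (0,10), (0,11)}; {(0,0), (0,2), (0,4), (0,6), (0,8), (0,10), (1,0), (1,2), (1,4), (1,6), (1,8), (1,10)}; {(0,0), (0,2), (0,4), (0,6), (0,8), (0,10), (1,1), (1,3), (1,5), (1,7), (1,9), (1,11)}.
So G has 3 subgroups of order 12.

3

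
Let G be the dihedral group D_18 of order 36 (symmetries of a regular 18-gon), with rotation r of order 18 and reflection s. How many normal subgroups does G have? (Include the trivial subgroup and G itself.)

9

G has 45 subgroups. Checking conjugation-invariance by order — order 1: 1/1 normal; order 2: 1/19 normal; order 3: 1/1 normal; order 4: 0/9 normal; order 6: 1/7 normal; order 9: 1/1 normal; order 12: 0/3 normal; order 18: 3/3 normal; order 36: 1/1 normal.
Total normal subgroups: 9.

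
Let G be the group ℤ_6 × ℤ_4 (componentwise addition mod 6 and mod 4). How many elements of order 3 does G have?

An element (a,b) has order lcm(ord(a), ord(b)); count pairs with lcm equal to 3.
Enumerating gives 2 such elements.

2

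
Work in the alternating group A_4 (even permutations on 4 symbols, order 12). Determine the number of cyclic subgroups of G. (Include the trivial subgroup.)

8

A cyclic subgroup of order d is generated by each of its φ(d) elements of order d, so the cyclic subgroups of order d number (#elements of order d)/φ(d).
Cyclic subgroups by order — order 1: 1; order 2: 3; order 3: 4.
Total: 8.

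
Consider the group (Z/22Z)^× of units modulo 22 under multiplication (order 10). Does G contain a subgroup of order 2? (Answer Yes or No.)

Yes

2 | 10. A subgroup of order 2 is {1, 21}.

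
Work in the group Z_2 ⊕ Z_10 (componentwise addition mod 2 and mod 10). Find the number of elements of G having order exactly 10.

An element (a,b) has order lcm(ord(a), ord(b)); count pairs with lcm equal to 10.
Enumerating gives 12 such elements.

12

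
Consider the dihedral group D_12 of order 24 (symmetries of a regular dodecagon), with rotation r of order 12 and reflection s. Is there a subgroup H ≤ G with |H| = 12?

12 | 24. A subgroup of order 12 is {e, r, r^2, r^3, r^4, r^5, r^6, r^7, r^8, r^9, r^10, r^11}.

Yes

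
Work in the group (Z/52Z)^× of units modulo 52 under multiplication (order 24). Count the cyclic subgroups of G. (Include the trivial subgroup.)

Each element a generates a cyclic subgroup ⟨a⟩; distinct elements may generate the same one (a cyclic group of order d has φ(d) generators).
Cyclic subgroups by order — order 1: 1; order 2: 3; order 3: 1; order 4: 2; order 6: 3; order 12: 2.
Total: 12.

12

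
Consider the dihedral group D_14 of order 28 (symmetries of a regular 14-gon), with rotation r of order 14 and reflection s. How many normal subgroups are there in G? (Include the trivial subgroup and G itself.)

G has 28 subgroups. Checking conjugation-invariance by order — order 1: 1/1 normal; order 2: 1/15 normal; order 4: 0/7 normal; order 7: 1/1 normal; order 14: 3/3 normal; order 28: 1/1 normal.
Total normal subgroups: 7.

7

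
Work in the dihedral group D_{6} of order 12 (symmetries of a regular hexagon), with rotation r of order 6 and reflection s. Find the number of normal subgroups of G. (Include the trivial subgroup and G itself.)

7

G has 16 subgroups. Checking conjugation-invariance by order — order 1: 1/1 normal; order 2: 1/7 normal; order 3: 1/1 normal; order 4: 0/3 normal; order 6: 3/3 normal; order 12: 1/1 normal.
Total normal subgroups: 7.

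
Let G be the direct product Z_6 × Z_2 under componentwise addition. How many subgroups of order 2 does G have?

3

|G| = 12 and 2 | 12, so subgroups of order 2 are possible by Lagrange.
The subgroups of order 2 are: {(0,0), (0,1)}; {(0,0), (3,0)}; {(0,0), (3,1)}.
So G has 3 subgroups of order 2.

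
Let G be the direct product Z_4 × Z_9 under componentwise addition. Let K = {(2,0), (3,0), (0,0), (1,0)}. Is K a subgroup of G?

|K| = 4 divides |G| = 36, consistent with Lagrange.
K contains the identity, every element's inverse is in K, and K is closed under +: it is a subgroup.
In fact K = ⟨(1,0)⟩.

Yes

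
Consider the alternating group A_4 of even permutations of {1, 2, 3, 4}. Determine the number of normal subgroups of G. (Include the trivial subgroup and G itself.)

3

G has 10 subgroups. Checking conjugation-invariance by order — order 1: 1/1 normal; order 2: 0/3 normal; order 3: 0/4 normal; order 4: 1/1 normal; order 12: 1/1 normal.
Total normal subgroups: 3.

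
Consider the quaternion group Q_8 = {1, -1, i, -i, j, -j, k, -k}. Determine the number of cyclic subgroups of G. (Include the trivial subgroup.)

5

Group the elements of G by the cyclic subgroup they generate; each cyclic subgroup of order d accounts for φ(d) elements.
Cyclic subgroups by order — order 1: 1; order 2: 1; order 4: 3.
Total: 5.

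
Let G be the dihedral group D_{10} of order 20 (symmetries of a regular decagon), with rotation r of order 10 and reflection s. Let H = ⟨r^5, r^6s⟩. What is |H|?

4

|⟨r^5⟩| = 2 and |⟨r^6s⟩| = 2, so |H| is a multiple of lcm(2, 2) = 2 and divides |G| = 20.
Closing under the operation: H = {e, r^5, rs, r^6s}, so |H| = 4.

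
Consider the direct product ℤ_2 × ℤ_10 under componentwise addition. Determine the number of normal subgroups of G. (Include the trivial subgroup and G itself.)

10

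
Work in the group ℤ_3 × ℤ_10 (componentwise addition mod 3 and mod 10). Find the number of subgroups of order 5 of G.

1

|G| = 30 and 5 | 30, so subgroups of order 5 are possible by Lagrange.
The subgroups of order 5 are: {(0,0), (0,2), (0,4), (0,6), (0,8)}.
So G has 1 subgroup of order 5.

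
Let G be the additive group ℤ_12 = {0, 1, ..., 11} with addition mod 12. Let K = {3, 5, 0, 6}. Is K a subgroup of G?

3 ∈ K but its inverse 9 ∉ K, so K is not a subgroup.

No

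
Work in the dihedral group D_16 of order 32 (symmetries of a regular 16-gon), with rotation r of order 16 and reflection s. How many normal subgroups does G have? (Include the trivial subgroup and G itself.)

8

G has 36 subgroups. Checking conjugation-invariance by order — order 1: 1/1 normal; order 2: 1/17 normal; order 4: 1/9 normal; order 8: 1/5 normal; order 16: 3/3 normal; order 32: 1/1 normal.
Total normal subgroups: 8.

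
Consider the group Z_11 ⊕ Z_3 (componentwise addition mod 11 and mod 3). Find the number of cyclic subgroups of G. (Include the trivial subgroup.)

Group the elements of G by the cyclic subgroup they generate; each cyclic subgroup of order d accounts for φ(d) elements.
Cyclic subgroups by order — order 1: 1; order 3: 1; order 11: 1; order 33: 1.
Total: 4.

4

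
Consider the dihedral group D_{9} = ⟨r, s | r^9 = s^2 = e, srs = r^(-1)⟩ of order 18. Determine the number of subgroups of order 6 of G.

3

|G| = 18 and 6 | 18, so subgroups of order 6 are possible by Lagrange.
The subgroups of order 6 are: {e, r^3, r^6, r^2s, r^5s, r^8s}; {e, r^3, r^6, s, r^3s, r^6s}; {e, r^3, r^6, rs, r^4s, r^7s}.
So G has 3 subgroups of order 6.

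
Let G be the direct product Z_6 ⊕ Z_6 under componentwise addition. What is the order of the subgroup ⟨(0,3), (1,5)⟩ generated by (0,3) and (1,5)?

12

|⟨(0,3)⟩| = 2 and |⟨(1,5)⟩| = 6, so |H| is a multiple of lcm(2, 6) = 6 and divides |G| = 36.
Closing under the operation: H = {(0,0), (0,3), (1,2), (1,5), (2,1), (2,4), (3,0), (3,3), (4,2), (4,5), (5,1), (5,4)}, so |H| = 12.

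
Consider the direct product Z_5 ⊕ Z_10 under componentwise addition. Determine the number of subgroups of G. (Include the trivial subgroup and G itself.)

16

|G| = 50, so by Lagrange every subgroup order divides 50. Divisors: 1, 2, 5, 10, 25, 50.
Subgroups by order — order 1: 1; order 2: 1; order 5: 6; order 10: 6; order 25: 1; order 50: 1.
Total: 1 + 1 + 6 + 6 + 1 + 1 = 16.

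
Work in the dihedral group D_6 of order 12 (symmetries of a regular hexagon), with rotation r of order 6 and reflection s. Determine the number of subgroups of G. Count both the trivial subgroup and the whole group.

|G| = 12, so by Lagrange every subgroup order divides 12. Divisors: 1, 2, 3, 4, 6, 12.
Subgroups by order — order 1: 1; order 2: 7; order 3: 1; order 4: 3; order 6: 3; order 12: 1.
Total: 1 + 7 + 1 + 3 + 3 + 1 = 16.

16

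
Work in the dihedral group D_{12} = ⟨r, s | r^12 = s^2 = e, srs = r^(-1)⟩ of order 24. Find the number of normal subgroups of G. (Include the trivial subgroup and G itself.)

G has 34 subgroups. Checking conjugation-invariance by order — order 1: 1/1 normal; order 2: 1/13 normal; order 3: 1/1 normal; order 4: 1/7 normal; order 6: 1/5 normal; order 8: 0/3 normal; order 12: 3/3 normal; order 24: 1/1 normal.
Total normal subgroups: 9.

9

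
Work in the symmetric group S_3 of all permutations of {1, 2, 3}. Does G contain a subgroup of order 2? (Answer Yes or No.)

2 | 6. A subgroup of order 2 is {e, (1 2)}.

Yes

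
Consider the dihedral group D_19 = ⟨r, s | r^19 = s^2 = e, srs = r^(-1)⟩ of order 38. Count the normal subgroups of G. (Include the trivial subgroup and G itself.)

3

G has 22 subgroups. Checking conjugation-invariance by order — order 1: 1/1 normal; order 2: 0/19 normal; order 19: 1/1 normal; order 38: 1/1 normal.
Total normal subgroups: 3.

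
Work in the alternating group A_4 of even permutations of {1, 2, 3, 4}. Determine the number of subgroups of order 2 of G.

|G| = 12 and 2 | 12, so subgroups of order 2 are possible by Lagrange.
The subgroups of order 2 are: {e, (1 2)(3 4)}; {e, (1 3)(2 4)}; {e, (1 4)(2 3)}.
So G has 3 subgroups of order 2.

3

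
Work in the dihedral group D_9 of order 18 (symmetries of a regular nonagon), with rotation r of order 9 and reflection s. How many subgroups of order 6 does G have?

|G| = 18 and 6 | 18, so subgroups of order 6 are possible by Lagrange.
The subgroups of order 6 are: {e, r^3, r^6, r^2s, r^5s, r^8s}; {e, r^3, r^6, s, r^3s, r^6s}; {e, r^3, r^6, rs, r^4s, r^7s}.
So G has 3 subgroups of order 6.

3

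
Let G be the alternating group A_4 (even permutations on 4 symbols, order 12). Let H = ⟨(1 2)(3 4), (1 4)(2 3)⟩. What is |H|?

4

|⟨(1 2)(3 4)⟩| = 2 and |⟨(1 4)(2 3)⟩| = 2, so |H| is a multiple of lcm(2, 2) = 2 and divides |G| = 12.
Closing under the operation: H = {e, (1 2)(3 4), (1 3)(2 4), (1 4)(2 3)}, so |H| = 4.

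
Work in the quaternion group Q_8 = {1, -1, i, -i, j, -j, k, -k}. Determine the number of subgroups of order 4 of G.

3

|G| = 8 and 4 | 8, so subgroups of order 4 are possible by Lagrange.
The subgroups of order 4 are: {1, -1, i, -i}; {1, -1, j, -j}; {1, -1, k, -k}.
So G has 3 subgroups of order 4.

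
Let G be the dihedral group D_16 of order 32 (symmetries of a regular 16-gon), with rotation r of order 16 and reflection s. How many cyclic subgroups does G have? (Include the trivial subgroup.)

A cyclic subgroup of order d is generated by each of its φ(d) elements of order d, so the cyclic subgroups of order d number (#elements of order d)/φ(d).
Cyclic subgroups by order — order 1: 1; order 2: 17; order 4: 1; order 8: 1; order 16: 1.
Total: 21.

21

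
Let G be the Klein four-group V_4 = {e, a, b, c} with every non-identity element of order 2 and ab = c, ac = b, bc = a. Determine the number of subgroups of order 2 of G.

3

|G| = 4 and 2 | 4, so subgroups of order 2 are possible by Lagrange.
The subgroups of order 2 are: {e, a}; {e, b}; {e, c}.
So G has 3 subgroups of order 2.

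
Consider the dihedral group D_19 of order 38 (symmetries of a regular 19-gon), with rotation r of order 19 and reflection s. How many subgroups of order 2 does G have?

19

|G| = 38 and 2 | 38, so subgroups of order 2 are possible by Lagrange.
The subgroups of order 2 are: {e, r^10s}; {e, r^11s}; {e, r^12s}; {e, r^13s}; … (19 in all).
So G has 19 subgroups of order 2.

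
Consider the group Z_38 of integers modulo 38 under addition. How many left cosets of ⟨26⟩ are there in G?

2

|⟨26⟩| = 19 and |G| = 38.
By Lagrange, [G : H] = |G|/|H| = 38/19 = 2.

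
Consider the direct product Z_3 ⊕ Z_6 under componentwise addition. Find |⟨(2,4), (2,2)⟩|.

9

|⟨(2,4)⟩| = 3 and |⟨(2,2)⟩| = 3, so |H| is a multiple of lcm(3, 3) = 3 and divides |G| = 18.
Closing under the operation: H = {(0,0), (0,2), (0,4), (1,0), (1,2), (1,4), (2,0), (2,2), (2,4)}, so |H| = 9.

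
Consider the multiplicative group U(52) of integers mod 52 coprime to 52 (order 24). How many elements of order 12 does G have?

8

The elements of order 12 are: 7, 11, 15, 19, 33, 37, 41, 45.
That's 8.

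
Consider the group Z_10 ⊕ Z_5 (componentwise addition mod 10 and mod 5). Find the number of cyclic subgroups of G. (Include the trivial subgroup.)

Group the elements of G by the cyclic subgroup they generate; each cyclic subgroup of order d accounts for φ(d) elements.
Cyclic subgroups by order — order 1: 1; order 2: 1; order 5: 6; order 10: 6.
Total: 14.

14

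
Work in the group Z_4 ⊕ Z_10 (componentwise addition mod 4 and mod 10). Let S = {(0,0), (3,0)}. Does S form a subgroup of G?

(3,0) ∈ S but its inverse (1,0) ∉ S, so S is not a subgroup.

No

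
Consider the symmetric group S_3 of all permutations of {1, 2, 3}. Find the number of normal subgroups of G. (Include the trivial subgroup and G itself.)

3

G has 6 subgroups. Checking conjugation-invariance by order — order 1: 1/1 normal; order 2: 0/3 normal; order 3: 1/1 normal; order 6: 1/1 normal.
Total normal subgroups: 3.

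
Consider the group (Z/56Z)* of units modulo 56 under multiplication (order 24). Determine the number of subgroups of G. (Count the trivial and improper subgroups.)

|G| = 24, so by Lagrange every subgroup order divides 24. Divisors: 1, 2, 3, 4, 6, 8, 12, 24.
Subgroups by order — order 1: 1; order 2: 7; order 3: 1; order 4: 7; order 6: 7; order 8: 1; order 12: 7; order 24: 1.
Total: 1 + 7 + 1 + 7 + 7 + 1 + 7 + 1 = 32.

32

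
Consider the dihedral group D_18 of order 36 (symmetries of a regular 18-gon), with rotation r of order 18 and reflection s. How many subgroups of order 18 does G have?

|G| = 36 and 18 | 36, so subgroups of order 18 are possible by Lagrange.
The subgroups of order 18 are: {e, r, r^2, r^3, r^4, r^5, r^6, r^7, r^8, r^9, r^10, r^11, r^12, r^13, r^14, r^15, r^16, r^17}; {e, r^2, r^4, r^6, r^8, r^10, r^12, r^14, r^16, s, r^2s, r^4s, r^6s, r^8s, r^10s, r^12s, r^14s, r^16s}; {e, r^2, r^4, r^6, r^8, r^10, r^12, r^14, r^16, rs, r^3s, r^5s, r^7s, r^9s, r^11s, r^13s, r^15s, r^17s}.
So G has 3 subgroups of order 18.

3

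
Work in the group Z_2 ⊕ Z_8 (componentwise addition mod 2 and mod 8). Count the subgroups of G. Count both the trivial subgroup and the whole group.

|G| = 16, so by Lagrange every subgroup order divides 16. Divisors: 1, 2, 4, 8, 16.
Subgroups by order — order 1: 1; order 2: 3; order 4: 3; order 8: 3; order 16: 1.
Total: 1 + 3 + 3 + 3 + 1 = 11.

11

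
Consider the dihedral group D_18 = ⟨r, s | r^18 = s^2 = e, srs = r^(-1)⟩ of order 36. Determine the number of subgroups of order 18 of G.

|G| = 36 and 18 | 36, so subgroups of order 18 are possible by Lagrange.
The subgroups of order 18 are: {e, r, r^2, r^3, r^4, r^5, r^6, r^7, r^8, r^9, r^10, r^11, r^12, r^13, r^14, r^15, r^16, r^17}; {e, r^2, r^4, r^6, r^8, r^10, r^12, r^14, r^16, s, r^2s, r^4s, r^6s, r^8s, r^10s, r^12s, r^14s, r^16s}; {e, r^2, r^4, r^6, r^8, r^10, r^12, r^14, r^16, rs, r^3s, r^5s, r^7s, r^9s, r^11s, r^13s, r^15s, r^17s}.
So G has 3 subgroups of order 18.

3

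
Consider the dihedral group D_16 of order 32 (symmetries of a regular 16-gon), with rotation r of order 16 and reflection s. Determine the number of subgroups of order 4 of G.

|G| = 32 and 4 | 32, so subgroups of order 4 are possible by Lagrange.
The subgroups of order 4 are: {e, r^8, r^2s, r^10s}; {e, r^8, r^3s, r^11s}; {e, r^4, r^8, r^12}; {e, r^8, r^4s, r^12s}; … (9 in all).
So G has 9 subgroups of order 4.

9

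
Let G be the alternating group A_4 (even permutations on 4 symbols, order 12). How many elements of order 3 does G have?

8

The elements of order 3 are: (2 3 4), (2 4 3), (1 2 3), (1 2 4), (1 3 2), (1 3 4), (1 4 2), (1 4 3).
That's 8.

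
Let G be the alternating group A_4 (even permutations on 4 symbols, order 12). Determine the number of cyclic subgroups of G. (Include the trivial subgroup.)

8

Group the elements of G by the cyclic subgroup they generate; each cyclic subgroup of order d accounts for φ(d) elements.
Cyclic subgroups by order — order 1: 1; order 2: 3; order 3: 4.
Total: 8.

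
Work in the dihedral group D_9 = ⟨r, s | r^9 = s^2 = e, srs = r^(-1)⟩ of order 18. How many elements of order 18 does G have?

0

No element of G has order 18 (even though 18 | 18).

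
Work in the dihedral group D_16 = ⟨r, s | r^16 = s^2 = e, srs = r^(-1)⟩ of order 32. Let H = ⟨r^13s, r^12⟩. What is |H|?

8

|⟨r^13s⟩| = 2 and |⟨r^12⟩| = 4, so |H| is a multiple of lcm(2, 4) = 4 and divides |G| = 32.
Closing under the operation: H = {e, r^4, r^8, r^12, rs, r^5s, r^9s, r^13s}, so |H| = 8.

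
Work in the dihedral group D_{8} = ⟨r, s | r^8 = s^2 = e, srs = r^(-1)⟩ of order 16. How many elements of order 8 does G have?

4

The elements of order 8 are: r, r^3, r^5, r^7.
That's 4.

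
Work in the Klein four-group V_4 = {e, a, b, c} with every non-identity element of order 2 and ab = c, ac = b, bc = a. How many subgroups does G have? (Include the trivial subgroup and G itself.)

|G| = 4, so by Lagrange every subgroup order divides 4. Divisors: 1, 2, 4.
Subgroups by order — order 1: 1; order 2: 3; order 4: 1.
Total: 1 + 3 + 1 = 5.

5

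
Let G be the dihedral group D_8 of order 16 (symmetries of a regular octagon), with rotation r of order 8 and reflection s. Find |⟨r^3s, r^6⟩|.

8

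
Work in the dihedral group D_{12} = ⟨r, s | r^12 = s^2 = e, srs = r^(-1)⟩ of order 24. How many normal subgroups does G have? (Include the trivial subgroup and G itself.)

G has 34 subgroups. Checking conjugation-invariance by order — order 1: 1/1 normal; order 2: 1/13 normal; order 3: 1/1 normal; order 4: 1/7 normal; order 6: 1/5 normal; order 8: 0/3 normal; order 12: 3/3 normal; order 24: 1/1 normal.
Total normal subgroups: 9.

9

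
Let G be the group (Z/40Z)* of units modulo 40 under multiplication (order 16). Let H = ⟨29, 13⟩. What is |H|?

|⟨29⟩| = 2 and |⟨13⟩| = 4, so |H| is a multiple of lcm(2, 4) = 4 and divides |G| = 16.
Closing under the operation: H = {1, 9, 13, 17, 21, 29, 33, 37}, so |H| = 8.

8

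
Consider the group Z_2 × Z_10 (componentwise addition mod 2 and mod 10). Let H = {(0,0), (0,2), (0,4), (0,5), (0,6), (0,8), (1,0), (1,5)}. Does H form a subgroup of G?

No

|H| = 8 does not divide |G| = 20, so by Lagrange H is not a subgroup.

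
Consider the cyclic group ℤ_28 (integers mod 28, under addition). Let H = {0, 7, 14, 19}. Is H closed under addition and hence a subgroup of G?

7 ∈ H but its inverse 21 ∉ H, so H is not a subgroup.

No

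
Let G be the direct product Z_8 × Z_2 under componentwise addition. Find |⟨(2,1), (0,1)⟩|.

8

|⟨(2,1)⟩| = 4 and |⟨(0,1)⟩| = 2, so |H| is a multiple of lcm(4, 2) = 4 and divides |G| = 16.
Closing under the operation: H = {(0,0), (0,1), (2,0), (2,1), (4,0), (4,1), (6,0), (6,1)}, so |H| = 8.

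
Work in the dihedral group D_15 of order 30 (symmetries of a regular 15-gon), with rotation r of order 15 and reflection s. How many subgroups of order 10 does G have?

3

|G| = 30 and 10 | 30, so subgroups of order 10 are possible by Lagrange.
The subgroups of order 10 are: {e, r^3, r^6, r^9, r^12, rs, r^4s, r^7s, r^10s, r^13s}; {e, r^3, r^6, r^9, r^12, r^2s, r^5s, r^8s, r^11s, r^14s}; {e, r^3, r^6, r^9, r^12, s, r^3s, r^6s, r^9s, r^12s}.
So G has 3 subgroups of order 10.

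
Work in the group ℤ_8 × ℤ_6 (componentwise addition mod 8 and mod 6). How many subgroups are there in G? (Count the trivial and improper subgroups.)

22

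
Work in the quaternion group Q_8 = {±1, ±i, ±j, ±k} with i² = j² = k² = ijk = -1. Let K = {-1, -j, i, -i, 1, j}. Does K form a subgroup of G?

|K| = 6 does not divide |G| = 8, so by Lagrange K is not a subgroup.

No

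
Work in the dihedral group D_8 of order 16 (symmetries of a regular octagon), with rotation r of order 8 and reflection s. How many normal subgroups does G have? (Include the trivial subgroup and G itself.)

7

G has 19 subgroups. Checking conjugation-invariance by order — order 1: 1/1 normal; order 2: 1/9 normal; order 4: 1/5 normal; order 8: 3/3 normal; order 16: 1/1 normal.
Total normal subgroups: 7.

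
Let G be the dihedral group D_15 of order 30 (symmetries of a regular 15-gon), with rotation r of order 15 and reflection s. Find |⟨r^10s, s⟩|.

6

|⟨r^10s⟩| = 2 and |⟨s⟩| = 2, so |H| is a multiple of lcm(2, 2) = 2 and divides |G| = 30.
Closing under the operation: H = {e, r^5, r^10, s, r^5s, r^10s}, so |H| = 6.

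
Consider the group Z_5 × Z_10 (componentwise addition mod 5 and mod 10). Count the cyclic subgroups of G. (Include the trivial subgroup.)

Each element a generates a cyclic subgroup ⟨a⟩; distinct elements may generate the same one (a cyclic group of order d has φ(d) generators).
Cyclic subgroups by order — order 1: 1; order 2: 1; order 5: 6; order 10: 6.
Total: 14.

14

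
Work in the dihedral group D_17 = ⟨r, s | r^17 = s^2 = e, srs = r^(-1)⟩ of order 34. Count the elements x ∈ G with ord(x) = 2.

Enumerating element orders in G gives 17 elements of order 2.

17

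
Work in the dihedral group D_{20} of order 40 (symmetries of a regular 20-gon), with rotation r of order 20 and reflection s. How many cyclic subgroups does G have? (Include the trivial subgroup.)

26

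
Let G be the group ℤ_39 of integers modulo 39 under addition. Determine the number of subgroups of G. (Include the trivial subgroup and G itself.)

Subgroups of the cyclic group ℤ_39 correspond bijectively to divisors of 39.
Divisors of 39: 1, 3, 13, 39.
So ℤ_39 has 4 subgroups.

4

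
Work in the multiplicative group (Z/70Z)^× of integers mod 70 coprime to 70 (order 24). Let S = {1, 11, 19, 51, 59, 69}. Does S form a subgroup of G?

|S| = 6 divides |G| = 24, consistent with Lagrange.
S contains the identity, every element's inverse is in S, and S is closed under ·: it is a subgroup.
In fact S = ⟨19⟩.

Yes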